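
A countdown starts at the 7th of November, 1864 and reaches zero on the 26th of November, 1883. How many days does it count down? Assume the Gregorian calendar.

6958

Nov 7, 1864 → Nov 7, 1865: 365 days.
Nov 7, 1865 → Nov 7, 1866: 365 days.
Nov 7, 1866 → Nov 7, 1867: 365 days.
Nov 7, 1867 → Nov 7, 1868: 366 days (Feb 29, 1868 is in that span).
Nov 7, 1868 → Nov 7, 1869: 365 days.
Nov 7, 1869 → Nov 7, 1870: 365 days.
Nov 7, 1870 → Nov 7, 1871: 365 days.
Nov 7, 1871 → Nov 7, 1872: 366 days (Feb 29, 1872 is in that span).
Nov 7, 1872 → Nov 7, 1873: 365 days.
Nov 7, 1873 → Nov 7, 1874: 365 days.
Nov 7, 1874 → Nov 7, 1875: 365 days.
Nov 7, 1875 → Nov 7, 1876: 366 days (Feb 29, 1876 is in that span).
Nov 7, 1876 → Nov 7, 1877: 365 days.
Nov 7, 1877 → Nov 7, 1878: 365 days.
Nov 7, 1878 → Nov 7, 1879: 365 days.
Nov 7, 1879 → Nov 7, 1880: 366 days (Feb 29, 1880 is in that span).
Nov 7, 1880 → Nov 7, 1881: 365 days.
Nov 7, 1881 → Nov 7, 1882: 365 days.
Nov 7, 1882 → Dec 7, 1882: 30 days (November has 30).
Dec 7, 1882 → Jan 7, 1883: 31 days (December has 31).
Jan 7, 1883 → Feb 7, 1883: 31 days (January has 31).
Feb 7, 1883 → Mar 7, 1883: 28 days (February has 28).
Mar 7, 1883 → Apr 7, 1883: 31 days (March has 31).
Apr 7, 1883 → May 7, 1883: 30 days (April has 30).
May 7, 1883 → Jun 7, 1883: 31 days (May has 31).
Jun 7, 1883 → Jul 7, 1883: 30 days (June has 30).
Jul 7, 1883 → Aug 7, 1883: 31 days (July has 31).
Aug 7, 1883 → Sep 7, 1883: 31 days (August has 31).
Sep 7, 1883 → Oct 7, 1883: 30 days (September has 30).
Oct 7, 1883 → Nov 7, 1883: 31 days (October has 31).
Nov 7, 1883 → Nov 26, 1883: 19 days.
Total: 6958 days.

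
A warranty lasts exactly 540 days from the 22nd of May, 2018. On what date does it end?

November 13, 2019

+365 (one year) → May 22, 2019 (175 left).
May has 31 days: +10 → Jun 1, 2019 (165 left).
Jun has 30 days: +30 → Jul 1, 2019 (135 left).
Jul has 31 days: +31 → Aug 1, 2019 (104 left).
Aug has 31 days: +31 → Sep 1, 2019 (73 left).
Sep has 30 days: +30 → Oct 1, 2019 (43 left).
Oct has 31 days: +31 → Nov 1, 2019 (12 left).
+12 → Nov 13, 2019.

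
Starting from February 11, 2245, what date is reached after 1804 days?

+365 (one year) → Feb 11, 2246 (1439 left).
+365 (one year) → Feb 11, 2247 (1074 left).
+365 (one year) → Feb 11, 2248 (709 left).
+366 (one year; includes Feb 29, 2248) → Feb 11, 2249 (343 left).
Feb has 28 days: +18 → Mar 1, 2249 (325 left).
Mar has 31 days: +31 → Apr 1, 2249 (294 left).
Apr has 30 days: +30 → May 1, 2249 (264 left).
May has 31 days: +31 → Jun 1, 2249 (233 left).
Jun has 30 days: +30 → Jul 1, 2249 (203 left).
Jul has 31 days: +31 → Aug 1, 2249 (172 left).
Aug has 31 days: +31 → Sep 1, 2249 (141 left).
Sep has 30 days: +30 → Oct 1, 2249 (111 left).
Oct has 31 days: +31 → Nov 1, 2249 (80 left).
Nov has 30 days: +30 → Dec 1, 2249 (50 left).
Dec has 31 days: +31 → Jan 1, 2250 (19 left).
+19 → Jan 20, 2250.

January 20, 2250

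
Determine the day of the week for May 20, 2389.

Saturday

Doomsday rule: the anchor day for the 2300s is Wednesday. For year 89: 89÷12 = 7 r 5, and 5÷4 = 1, so 7+5+1 = 13.
Wednesday + 13 ≡ Tuesday — that's 2389's doomsday.
In May the doomsday date is May 9.
May 20 is 11 days after May 9; 11 mod 7 = 4, so Tuesday + 4 = Saturday.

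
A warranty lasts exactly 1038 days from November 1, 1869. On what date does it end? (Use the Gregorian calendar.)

September 4, 1872

+365 (one year) → Nov 1, 1870 (673 left).
+365 (one year) → Nov 1, 1871 (308 left).
Nov has 30 days: +30 → Dec 1, 1871 (278 left).
Dec has 31 days: +31 → Jan 1, 1872 (247 left).
Jan has 31 days: +31 → Feb 1, 1872 (216 left).
Feb has 29 days: +29 → Mar 1, 1872 (187 left).
Mar has 31 days: +31 → Apr 1, 1872 (156 left).
Apr has 30 days: +30 → May 1, 1872 (126 left).
May has 31 days: +31 → Jun 1, 1872 (95 left).
Jun has 30 days: +30 → Jul 1, 1872 (65 left).
Jul has 31 days: +31 → Aug 1, 1872 (34 left).
Aug has 31 days: +31 → Sep 1, 1872 (3 left).
+3 → Sep 4, 1872.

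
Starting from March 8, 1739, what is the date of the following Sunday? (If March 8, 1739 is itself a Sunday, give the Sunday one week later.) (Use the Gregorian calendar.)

Mar 8, 1739 is a Sunday.
From Sunday to the next Sunday is 7 days.
Mar 8, 1739 + 7 = Mar 15, 1739.

March 15, 1739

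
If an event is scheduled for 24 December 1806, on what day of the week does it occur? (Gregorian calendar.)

January 1, 1806 is a Wednesday.
Jan 1, 1806 → Feb 1, 1806: 31 days (January has 31).
Feb 1, 1806 → Mar 1, 1806: 28 days (February has 28).
Mar 1, 1806 → Apr 1, 1806: 31 days (March has 31).
Apr 1, 1806 → May 1, 1806: 30 days (April has 30).
May 1, 1806 → Jun 1, 1806: 31 days (May has 31).
Jun 1, 1806 → Jul 1, 1806: 30 days (June has 30).
Jul 1, 1806 → Aug 1, 1806: 31 days (July has 31).
Aug 1, 1806 → Sep 1, 1806: 31 days (August has 31).
Sep 1, 1806 → Oct 1, 1806: 30 days (September has 30).
Oct 1, 1806 → Nov 1, 1806: 31 days (October has 31).
Nov 1, 1806 → Dec 1, 1806: 30 days (November has 30).
Dec 1, 1806 → Dec 24, 1806: 23 days.
Total: 357 days.
357 mod 7 = 0, so Wednesday + 0 = Wednesday.

Wednesday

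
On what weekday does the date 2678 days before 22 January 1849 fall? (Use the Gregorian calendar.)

Thursday

First find the weekday of Jan 22, 1849. Doomsday rule: the anchor day for the 1800s is Friday. For year 49: 49÷12 = 4 r 1, and 1÷4 = 0, so 4+1+0 = 5.
Friday + 5 ≡ Wednesday — that's 1849's doomsday.
In January the doomsday date is Jan 3 (1849 is not a leap year).
Jan 22 is 19 days after Jan 3; 19 mod 7 = 5, so Wednesday + 5 = Monday.
2678 mod 7 = 4, so 2678 days before a Monday is Monday − 4 = Thursday.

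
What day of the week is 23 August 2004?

Monday

January 1, 2004 is a Thursday.
Jan 1, 2004 → Feb 1, 2004: 31 days (January has 31).
Feb 1, 2004 → Mar 1, 2004: 29 days (February has 29).
Mar 1, 2004 → Apr 1, 2004: 31 days (March has 31).
Apr 1, 2004 → May 1, 2004: 30 days (April has 30).
May 1, 2004 → Jun 1, 2004: 31 days (May has 31).
Jun 1, 2004 → Jul 1, 2004: 30 days (June has 30).
Jul 1, 2004 → Aug 1, 2004: 31 days (July has 31).
Aug 1, 2004 → Aug 23, 2004: 22 days.
Total: 235 days.
235 mod 7 = 4, so Thursday + 4 = Monday.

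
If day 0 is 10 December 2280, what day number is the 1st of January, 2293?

Dec 10, 2280 → Dec 10, 2281: 365 days.
Dec 10, 2281 → Dec 10, 2282: 365 days.
Dec 10, 2282 → Dec 10, 2283: 365 days.
Dec 10, 2283 → Dec 10, 2284: 366 days (Feb 29, 2284 is in that span).
Dec 10, 2284 → Dec 10, 2285: 365 days.
Dec 10, 2285 → Dec 10, 2286: 365 days.
Dec 10, 2286 → Dec 10, 2287: 365 days.
Dec 10, 2287 → Dec 10, 2288: 366 days (Feb 29, 2288 is in that span).
Dec 10, 2288 → Dec 10, 2289: 365 days.
Dec 10, 2289 → Dec 10, 2290: 365 days.
Dec 10, 2290 → Dec 10, 2291: 365 days.
Dec 10, 2291 → Jan 10, 2292: 31 days (December has 31).
Jan 10, 2292 → Feb 10, 2292: 31 days (January has 31).
Feb 10, 2292 → Mar 10, 2292: 29 days (February has 29).
Mar 10, 2292 → Apr 10, 2292: 31 days (March has 31).
Apr 10, 2292 → May 10, 2292: 30 days (April has 30).
May 10, 2292 → Jun 10, 2292: 31 days (May has 31).
Jun 10, 2292 → Jul 10, 2292: 30 days (June has 30).
Jul 10, 2292 → Aug 10, 2292: 31 days (July has 31).
Aug 10, 2292 → Sep 10, 2292: 31 days (August has 31).
Sep 10, 2292 → Oct 10, 2292: 30 days (September has 30).
Oct 10, 2292 → Nov 10, 2292: 31 days (October has 31).
Nov 10, 2292 → Dec 10, 2292: 30 days (November has 30).
Dec 10, 2292 → Jan 1, 2293: 22 days.
Total: 4405 days.

4405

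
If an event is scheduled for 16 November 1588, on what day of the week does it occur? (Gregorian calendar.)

Wednesday

Doomsday rule: the anchor day for the 1500s is Wednesday. For year 88: 88÷12 = 7 r 4, and 4÷4 = 1, so 7+4+1 = 12.
Wednesday + 12 ≡ Monday — that's 1588's doomsday.
In November the doomsday date is Nov 7.
Nov 16 is 9 days after Nov 7; 9 mod 7 = 2, so Monday + 2 = Wednesday.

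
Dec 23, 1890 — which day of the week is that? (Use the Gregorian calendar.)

January 1, 1890 is a Wednesday.
Jan 1, 1890 → Feb 1, 1890: 31 days (January has 31).
Feb 1, 1890 → Mar 1, 1890: 28 days (February has 28).
Mar 1, 1890 → Apr 1, 1890: 31 days (March has 31).
Apr 1, 1890 → May 1, 1890: 30 days (April has 30).
May 1, 1890 → Jun 1, 1890: 31 days (May has 31).
Jun 1, 1890 → Jul 1, 1890: 30 days (June has 30).
Jul 1, 1890 → Aug 1, 1890: 31 days (July has 31).
Aug 1, 1890 → Sep 1, 1890: 31 days (August has 31).
Sep 1, 1890 → Oct 1, 1890: 30 days (September has 30).
Oct 1, 1890 → Nov 1, 1890: 31 days (October has 31).
Nov 1, 1890 → Dec 1, 1890: 30 days (November has 30).
Dec 1, 1890 → Dec 23, 1890: 22 days.
Total: 356 days.
356 mod 7 = 6, so Wednesday + 6 = Tuesday.

Tuesday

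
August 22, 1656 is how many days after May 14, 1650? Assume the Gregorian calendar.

2292

May 14, 1650 → May 14, 1651: 365 days.
May 14, 1651 → May 14, 1652: 366 days (Feb 29, 1652 is in that span).
May 14, 1652 → May 14, 1653: 365 days.
May 14, 1653 → May 14, 1654: 365 days.
May 14, 1654 → May 14, 1655: 365 days.
May 14, 1655 → May 14, 1656: 366 days (Feb 29, 1656 is in that span).
May 14, 1656 → Jun 14, 1656: 31 days (May has 31).
Jun 14, 1656 → Jul 14, 1656: 30 days (June has 30).
Jul 14, 1656 → Aug 14, 1656: 31 days (July has 31).
Aug 14, 1656 → Aug 22, 1656: 8 days.
Total: 2292 days.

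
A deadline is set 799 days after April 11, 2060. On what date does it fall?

June 19, 2062

+365 (one year) → Apr 11, 2061 (434 left).
+365 (one year) → Apr 11, 2062 (69 left).
Apr has 30 days: +20 → May 1, 2062 (49 left).
May has 31 days: +31 → Jun 1, 2062 (18 left).
+18 → Jun 19, 2062.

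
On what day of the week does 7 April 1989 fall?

Doomsday rule: the anchor day for the 1900s is Wednesday. For year 89: 89÷12 = 7 r 5, and 5÷4 = 1, so 7+5+1 = 13.
Wednesday + 13 ≡ Tuesday — that's 1989's doomsday.
In April the doomsday date is Apr 4.
Apr 7 is 3 days after Apr 4; 3 mod 7 = 3, so Tuesday + 3 = Friday.

Friday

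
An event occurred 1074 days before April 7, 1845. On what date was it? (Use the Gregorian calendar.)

−365 (one year) → Apr 7, 1844 (709 left).
−366 (one year; includes Feb 29, 1844) → Apr 7, 1843 (343 left).
−7 → Mar 31, 1843 (end of Mar, 31 days; 336 left).
−31 → Feb 28, 1843 (end of Feb, 28 days; 305 left).
−28 → Jan 31, 1843 (end of Jan, 31 days; 277 left).
−31 → Dec 31, 1842 (end of Dec, 31 days; 246 left).
−31 → Nov 30, 1842 (end of Nov, 30 days; 215 left).
−30 → Oct 31, 1842 (end of Oct, 31 days; 185 left).
−31 → Sep 30, 1842 (end of Sep, 30 days; 154 left).
−30 → Aug 31, 1842 (end of Aug, 31 days; 124 left).
−31 → Jul 31, 1842 (end of Jul, 31 days; 93 left).
−31 → Jun 30, 1842 (end of Jun, 30 days; 62 left).
−30 → May 31, 1842 (end of May, 31 days; 32 left).
−31 → Apr 30, 1842 (end of Apr, 30 days; 1 left).
−1 → Apr 29, 1842.

April 29, 1842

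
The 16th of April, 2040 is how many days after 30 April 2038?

Apr 30, 2038 → Apr 30, 2039: 365 days.
Apr 30, 2039 → May 30, 2039: 30 days (April has 30).
May 30, 2039 → Jun 30, 2039: 31 days (May has 31).
Jun 30, 2039 → Jul 30, 2039: 30 days (June has 30).
Jul 30, 2039 → Aug 30, 2039: 31 days (July has 31).
Aug 30, 2039 → Sep 30, 2039: 31 days (August has 31).
Sep 30, 2039 → Oct 30, 2039: 30 days (September has 30).
Oct 30, 2039 → Nov 30, 2039: 31 days (October has 31).
Nov 30, 2039 → Dec 30, 2039: 30 days (November has 30).
Dec 30, 2039 → Jan 30, 2040: 31 days (December has 31).
Jan 30, 2040 → Feb 29, 2040: 30 days (January has 31).
Feb 29, 2040 → Mar 29, 2040: 29 days (February has 29).
Mar 29, 2040 → Apr 16, 2040: 18 days.
Total: 717 days.

717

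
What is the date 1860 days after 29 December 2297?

February 2, 2303

+365 (one year) → Dec 29, 2298 (1495 left).
+365 (one year) → Dec 29, 2299 (1130 left).
+365 (one year) → Dec 29, 2300 (765 left).
+365 (one year) → Dec 29, 2301 (400 left).
Dec has 31 days: +3 → Jan 1, 2302 (397 left).
Jan has 31 days: +31 → Feb 1, 2302 (366 left).
Feb has 28 days: +28 → Mar 1, 2302 (338 left).
Mar has 31 days: +31 → Apr 1, 2302 (307 left).
Apr has 30 days: +30 → May 1, 2302 (277 left).
May has 31 days: +31 → Jun 1, 2302 (246 left).
Jun has 30 days: +30 → Jul 1, 2302 (216 left).
Jul has 31 days: +31 → Aug 1, 2302 (185 left).
Aug has 31 days: +31 → Sep 1, 2302 (154 left).
Sep has 30 days: +30 → Oct 1, 2302 (124 left).
Oct has 31 days: +31 → Nov 1, 2302 (93 left).
Nov has 30 days: +30 → Dec 1, 2302 (63 left).
Dec has 31 days: +31 → Jan 1, 2303 (32 left).
Jan has 31 days: +31 → Feb 1, 2303 (1 left).
+1 → Feb 2, 2303.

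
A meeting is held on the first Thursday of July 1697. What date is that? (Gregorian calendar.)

July 1, 1697 is a Monday.
The first Thursday is therefore July 4 (3 days later).

July 4, 1697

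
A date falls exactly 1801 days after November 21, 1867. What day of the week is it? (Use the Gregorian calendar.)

Saturday

Nov 21, 1867 is a Thursday.
1801 mod 7 = 2, so 1801 days after a Thursday is Thursday + 2 = Saturday.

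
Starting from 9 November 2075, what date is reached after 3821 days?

+366 (one year; includes Feb 29, 2076) → Nov 9, 2076 (3455 left).
+365 (one year) → Nov 9, 2077 (3090 left).
+365 (one year) → Nov 9, 2078 (2725 left).
+365 (one year) → Nov 9, 2079 (2360 left).
+366 (one year; includes Feb 29, 2080) → Nov 9, 2080 (1994 left).
+365 (one year) → Nov 9, 2081 (1629 left).
+365 (one year) → Nov 9, 2082 (1264 left).
+365 (one year) → Nov 9, 2083 (899 left).
+366 (one year; includes Feb 29, 2084) → Nov 9, 2084 (533 left).
+365 (one year) → Nov 9, 2085 (168 left).
Nov has 30 days: +22 → Dec 1, 2085 (146 left).
Dec has 31 days: +31 → Jan 1, 2086 (115 left).
Jan has 31 days: +31 → Feb 1, 2086 (84 left).
Feb has 28 days: +28 → Mar 1, 2086 (56 left).
Mar has 31 days: +31 → Apr 1, 2086 (25 left).
+25 → Apr 26, 2086.

April 26, 2086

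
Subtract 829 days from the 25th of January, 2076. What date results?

−365 (one year) → Jan 25, 2075 (464 left).
−365 (one year) → Jan 25, 2074 (99 left).
−25 → Dec 31, 2073 (end of Dec, 31 days; 74 left).
−31 → Nov 30, 2073 (end of Nov, 30 days; 43 left).
−30 → Oct 31, 2073 (end of Oct, 31 days; 13 left).
−13 → Oct 18, 2073.

October 18, 2073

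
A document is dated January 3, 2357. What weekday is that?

Thursday

Doomsday rule: the anchor day for the 2300s is Wednesday. For year 57: 57÷12 = 4 r 9, and 9÷4 = 2, so 4+9+2 = 15.
Wednesday + 15 ≡ Thursday — that's 2357's doomsday.
In January the doomsday date is Jan 3 (2357 is not a leap year).
Jan 3 is the doomsday itself: Thursday.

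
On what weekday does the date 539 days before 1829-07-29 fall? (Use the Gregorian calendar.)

Wednesday

First find the weekday of Jul 29, 1829. Doomsday rule: the anchor day for the 1800s is Friday. For year 29: 29÷12 = 2 r 5, and 5÷4 = 1, so 2+5+1 = 8.
Friday + 8 ≡ Saturday — that's 1829's doomsday.
In July the doomsday date is Jul 11.
Jul 29 is 18 days after Jul 11; 18 mod 7 = 4, so Saturday + 4 = Wednesday.
539 mod 7 = 0, so 539 days before a Wednesday is Wednesday − 0 = Wednesday.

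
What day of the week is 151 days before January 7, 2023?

Tuesday

Jan 7, 2023 is a Saturday.
151 mod 7 = 4, so 151 days before a Saturday is Saturday − 4 = Tuesday.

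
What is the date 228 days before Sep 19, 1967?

−19 → Aug 31, 1967 (end of Aug, 31 days; 209 left).
−31 → Jul 31, 1967 (end of Jul, 31 days; 178 left).
−31 → Jun 30, 1967 (end of Jun, 30 days; 147 left).
−30 → May 31, 1967 (end of May, 31 days; 117 left).
−31 → Apr 30, 1967 (end of Apr, 30 days; 86 left).
−30 → Mar 31, 1967 (end of Mar, 31 days; 56 left).
−31 → Feb 28, 1967 (end of Feb, 28 days; 25 left).
−25 → Feb 3, 1967.

February 3, 1967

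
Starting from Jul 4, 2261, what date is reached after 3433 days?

November 27, 2270

+365 (one year) → Jul 4, 2262 (3068 left).
+365 (one year) → Jul 4, 2263 (2703 left).
+366 (one year; includes Feb 29, 2264) → Jul 4, 2264 (2337 left).
+365 (one year) → Jul 4, 2265 (1972 left).
+365 (one year) → Jul 4, 2266 (1607 left).
+365 (one year) → Jul 4, 2267 (1242 left).
+366 (one year; includes Feb 29, 2268) → Jul 4, 2268 (876 left).
+365 (one year) → Jul 4, 2269 (511 left).
+365 (one year) → Jul 4, 2270 (146 left).
Jul has 31 days: +28 → Aug 1, 2270 (118 left).
Aug has 31 days: +31 → Sep 1, 2270 (87 left).
Sep has 30 days: +30 → Oct 1, 2270 (57 left).
Oct has 31 days: +31 → Nov 1, 2270 (26 left).
+26 → Nov 27, 2270.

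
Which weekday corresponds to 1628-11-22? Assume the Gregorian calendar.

Doomsday rule: the anchor day for the 1600s is Tuesday. For year 28: 28÷12 = 2 r 4, and 4÷4 = 1, so 2+4+1 = 7.
Tuesday + 7 ≡ Tuesday — that's 1628's doomsday.
In November the doomsday date is Nov 7.
Nov 22 is 15 days after Nov 7; 15 mod 7 = 1, so Tuesday + 1 = Wednesday.

Wednesday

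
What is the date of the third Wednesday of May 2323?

May 1, 2323 is a Tuesday.
The first Wednesday is therefore May 2 (1 days later).
The third Wednesday is 2 + 2×7 = May 16.

May 16, 2323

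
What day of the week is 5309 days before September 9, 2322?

Wednesday

First find the weekday of Sep 9, 2322. Doomsday rule: the anchor day for the 2300s is Wednesday. For year 22: 22÷12 = 1 r 10, and 10÷4 = 2, so 1+10+2 = 13.
Wednesday + 13 ≡ Tuesday — that's 2322's doomsday.
In September the doomsday date is Sep 5.
Sep 9 is 4 days after Sep 5; 4 mod 7 = 4, so Tuesday + 4 = Saturday.
5309 mod 7 = 3, so 5309 days before a Saturday is Saturday − 3 = Wednesday.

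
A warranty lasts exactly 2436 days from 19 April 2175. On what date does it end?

+366 (one year; includes Feb 29, 2176) → Apr 19, 2176 (2070 left).
+365 (one year) → Apr 19, 2177 (1705 left).
+365 (one year) → Apr 19, 2178 (1340 left).
+365 (one year) → Apr 19, 2179 (975 left).
+366 (one year; includes Feb 29, 2180) → Apr 19, 2180 (609 left).
+365 (one year) → Apr 19, 2181 (244 left).
Apr has 30 days: +12 → May 1, 2181 (232 left).
May has 31 days: +31 → Jun 1, 2181 (201 left).
Jun has 30 days: +30 → Jul 1, 2181 (171 left).
Jul has 31 days: +31 → Aug 1, 2181 (140 left).
Aug has 31 days: +31 → Sep 1, 2181 (109 left).
Sep has 30 days: +30 → Oct 1, 2181 (79 left).
Oct has 31 days: +31 → Nov 1, 2181 (48 left).
Nov has 30 days: +30 → Dec 1, 2181 (18 left).
+18 → Dec 19, 2181.

December 19, 2181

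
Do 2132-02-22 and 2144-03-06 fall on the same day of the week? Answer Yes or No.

From Feb 22, 2132 to Mar 6, 2144 is 4396 days.
4396 mod 7 = 0, so they are the same weekday.
(Feb 22, 2132 is a Friday; Mar 6, 2144 is a Friday.)

Yes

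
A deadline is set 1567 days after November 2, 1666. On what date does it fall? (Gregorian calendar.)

February 16, 1671

+365 (one year) → Nov 2, 1667 (1202 left).
+366 (one year; includes Feb 29, 1668) → Nov 2, 1668 (836 left).
+365 (one year) → Nov 2, 1669 (471 left).
+365 (one year) → Nov 2, 1670 (106 left).
Nov has 30 days: +29 → Dec 1, 1670 (77 left).
Dec has 31 days: +31 → Jan 1, 1671 (46 left).
Jan has 31 days: +31 → Feb 1, 1671 (15 left).
+15 → Feb 16, 1671.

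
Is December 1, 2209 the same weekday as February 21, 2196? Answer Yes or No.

No

From Feb 21, 2196 to Dec 1, 2209 is 5031 days.
5031 mod 7 = 5, so they are different weekdays.
(Feb 21, 2196 is a Sunday; Dec 1, 2209 is a Friday.)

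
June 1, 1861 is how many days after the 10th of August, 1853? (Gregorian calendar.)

2852

Aug 10, 1853 → Aug 10, 1854: 365 days.
Aug 10, 1854 → Aug 10, 1855: 365 days.
Aug 10, 1855 → Aug 10, 1856: 366 days (Feb 29, 1856 is in that span).
Aug 10, 1856 → Aug 10, 1857: 365 days.
Aug 10, 1857 → Aug 10, 1858: 365 days.
Aug 10, 1858 → Aug 10, 1859: 365 days.
Aug 10, 1859 → Aug 10, 1860: 366 days (Feb 29, 1860 is in that span).
Aug 10, 1860 → Sep 10, 1860: 31 days (August has 31).
Sep 10, 1860 → Oct 10, 1860: 30 days (September has 30).
Oct 10, 1860 → Nov 10, 1860: 31 days (October has 31).
Nov 10, 1860 → Dec 10, 1860: 30 days (November has 30).
Dec 10, 1860 → Jan 10, 1861: 31 days (December has 31).
Jan 10, 1861 → Feb 10, 1861: 31 days (January has 31).
Feb 10, 1861 → Mar 10, 1861: 28 days (February has 28).
Mar 10, 1861 → Apr 10, 1861: 31 days (March has 31).
Apr 10, 1861 → May 10, 1861: 30 days (April has 30).
May 10, 1861 → Jun 1, 1861: 22 days.
Total: 2852 days.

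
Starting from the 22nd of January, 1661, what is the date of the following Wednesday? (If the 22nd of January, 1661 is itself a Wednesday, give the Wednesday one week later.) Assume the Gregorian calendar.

Jan 22, 1661 is a Saturday.
From Saturday to the next Wednesday is 4 days.
Jan 22, 1661 + 4 = Jan 26, 1661.

January 26, 1661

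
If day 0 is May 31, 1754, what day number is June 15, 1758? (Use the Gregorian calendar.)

May 31, 1754 → May 31, 1755: 365 days.
May 31, 1755 → May 31, 1756: 366 days (Feb 29, 1756 is in that span).
May 31, 1756 → May 31, 1757: 365 days.
May 31, 1757 → Jun 30, 1757: 30 days (May has 31).
Jun 30, 1757 → Jul 30, 1757: 30 days (June has 30).
Jul 30, 1757 → Aug 30, 1757: 31 days (July has 31).
Aug 30, 1757 → Sep 30, 1757: 31 days (August has 31).
Sep 30, 1757 → Oct 30, 1757: 30 days (September has 30).
Oct 30, 1757 → Nov 30, 1757: 31 days (October has 31).
Nov 30, 1757 → Dec 30, 1757: 30 days (November has 30).
Dec 30, 1757 → Jan 30, 1758: 31 days (December has 31).
Jan 30, 1758 → Feb 28, 1758: 29 days (January has 31).
Feb 28, 1758 → Mar 28, 1758: 28 days (February has 28).
Mar 28, 1758 → Apr 28, 1758: 31 days (March has 31).
Apr 28, 1758 → May 28, 1758: 30 days (April has 30).
May 28, 1758 → Jun 15, 1758: 18 days.
Total: 1476 days.

1476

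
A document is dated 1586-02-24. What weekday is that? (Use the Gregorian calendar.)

Doomsday rule: the anchor day for the 1500s is Wednesday. For year 86: 86÷12 = 7 r 2, and 2÷4 = 0, so 7+2+0 = 9.
Wednesday + 9 ≡ Friday — that's 1586's doomsday.
In February the doomsday date is Feb 28 (1586 is not a leap year).
Feb 24 is 4 days before Feb 28; 4 mod 7 = 4, so Friday − 4 = Monday.

Monday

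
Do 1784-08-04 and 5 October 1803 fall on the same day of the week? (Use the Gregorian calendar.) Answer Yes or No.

Yes

From Aug 4, 1784 to Oct 5, 1803 is 7000 days.
7000 mod 7 = 0, so they are the same weekday.
(Aug 4, 1784 is a Wednesday; Oct 5, 1803 is a Wednesday.)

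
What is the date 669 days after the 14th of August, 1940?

+365 (one year) → Aug 14, 1941 (304 left).
Aug has 31 days: +18 → Sep 1, 1941 (286 left).
Sep has 30 days: +30 → Oct 1, 1941 (256 left).
Oct has 31 days: +31 → Nov 1, 1941 (225 left).
Nov has 30 days: +30 → Dec 1, 1941 (195 left).
Dec has 31 days: +31 → Jan 1, 1942 (164 left).
Jan has 31 days: +31 → Feb 1, 1942 (133 left).
Feb has 28 days: +28 → Mar 1, 1942 (105 left).
Mar has 31 days: +31 → Apr 1, 1942 (74 left).
Apr has 30 days: +30 → May 1, 1942 (44 left).
May has 31 days: +31 → Jun 1, 1942 (13 left).
+13 → Jun 14, 1942.

June 14, 1942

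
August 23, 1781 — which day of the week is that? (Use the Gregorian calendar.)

Doomsday rule: the anchor day for the 1700s is Sunday. For year 81: 81÷12 = 6 r 9, and 9÷4 = 2, so 6+9+2 = 17.
Sunday + 17 ≡ Wednesday — that's 1781's doomsday.
In August the doomsday date is Aug 8.
Aug 23 is 15 days after Aug 8; 15 mod 7 = 1, so Wednesday + 1 = Thursday.

Thursday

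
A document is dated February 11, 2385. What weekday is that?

Doomsday rule: the anchor day for the 2300s is Wednesday. For year 85: 85÷12 = 7 r 1, and 1÷4 = 0, so 7+1+0 = 8.
Wednesday + 8 ≡ Thursday — that's 2385's doomsday.
In February the doomsday date is Feb 28 (2385 is not a leap year).
Feb 11 is 17 days before Feb 28; 17 mod 7 = 3, so Thursday − 3 = Monday.

Monday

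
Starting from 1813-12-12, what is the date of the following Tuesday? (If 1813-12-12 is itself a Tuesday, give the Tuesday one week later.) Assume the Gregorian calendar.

Dec 12, 1813 is a Sunday.
From Sunday to the next Tuesday is 2 days.
Dec 12, 1813 + 2 = Dec 14, 1813.

December 14, 1813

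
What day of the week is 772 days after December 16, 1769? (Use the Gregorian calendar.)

Monday

First find the weekday of Dec 16, 1769. Doomsday rule: the anchor day for the 1700s is Sunday. For year 69: 69÷12 = 5 r 9, and 9÷4 = 2, so 5+9+2 = 16.
Sunday + 16 ≡ Tuesday — that's 1769's doomsday.
In December the doomsday date is Dec 12.
Dec 16 is 4 days after Dec 12; 4 mod 7 = 4, so Tuesday + 4 = Saturday.
772 mod 7 = 2, so 772 days after a Saturday is Saturday + 2 = Monday.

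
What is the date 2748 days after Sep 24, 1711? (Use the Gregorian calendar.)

April 3, 1719

+366 (one year; includes Feb 29, 1712) → Sep 24, 1712 (2382 left).
+365 (one year) → Sep 24, 1713 (2017 left).
+365 (one year) → Sep 24, 1714 (1652 left).
+365 (one year) → Sep 24, 1715 (1287 left).
+366 (one year; includes Feb 29, 1716) → Sep 24, 1716 (921 left).
+365 (one year) → Sep 24, 1717 (556 left).
+365 (one year) → Sep 24, 1718 (191 left).
Sep has 30 days: +7 → Oct 1, 1718 (184 left).
Oct has 31 days: +31 → Nov 1, 1718 (153 left).
Nov has 30 days: +30 → Dec 1, 1718 (123 left).
Dec has 31 days: +31 → Jan 1, 1719 (92 left).
Jan has 31 days: +31 → Feb 1, 1719 (61 left).
Feb has 28 days: +28 → Mar 1, 1719 (33 left).
Mar has 31 days: +31 → Apr 1, 1719 (2 left).
+2 → Apr 3, 1719.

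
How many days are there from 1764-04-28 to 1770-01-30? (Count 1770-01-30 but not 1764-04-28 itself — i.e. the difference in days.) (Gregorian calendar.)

Apr 28, 1764 → Apr 28, 1765: 365 days.
Apr 28, 1765 → Apr 28, 1766: 365 days.
Apr 28, 1766 → Apr 28, 1767: 365 days.
Apr 28, 1767 → Apr 28, 1768: 366 days (Feb 29, 1768 is in that span).
Apr 28, 1768 → Apr 28, 1769: 365 days.
Apr 28, 1769 → May 28, 1769: 30 days (April has 30).
May 28, 1769 → Jun 28, 1769: 31 days (May has 31).
Jun 28, 1769 → Jul 28, 1769: 30 days (June has 30).
Jul 28, 1769 → Aug 28, 1769: 31 days (July has 31).
Aug 28, 1769 → Sep 28, 1769: 31 days (August has 31).
Sep 28, 1769 → Oct 28, 1769: 30 days (September has 30).
Oct 28, 1769 → Nov 28, 1769: 31 days (October has 31).
Nov 28, 1769 → Dec 28, 1769: 30 days (November has 30).
Dec 28, 1769 → Jan 28, 1770: 31 days (December has 31).
Jan 28, 1770 → Jan 30, 1770: 2 days.
Total: 2103 days.

2103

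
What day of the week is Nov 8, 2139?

Doomsday rule: the anchor day for the 2100s is Sunday. For year 39: 39÷12 = 3 r 3, and 3÷4 = 0, so 3+3+0 = 6.
Sunday + 6 ≡ Saturday — that's 2139's doomsday.
In November the doomsday date is Nov 7.
Nov 8 is 1 day after Nov 7; 1 mod 7 = 1, so Saturday + 1 = Sunday.

Sunday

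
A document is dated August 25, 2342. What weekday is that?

Doomsday rule: the anchor day for the 2300s is Wednesday. For year 42: 42÷12 = 3 r 6, and 6÷4 = 1, so 3+6+1 = 10.
Wednesday + 10 ≡ Saturday — that's 2342's doomsday.
In August the doomsday date is Aug 8.
Aug 25 is 17 days after Aug 8; 17 mod 7 = 3, so Saturday + 3 = Tuesday.

Tuesday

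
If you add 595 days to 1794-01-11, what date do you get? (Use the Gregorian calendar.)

August 29, 1795

+365 (one year) → Jan 11, 1795 (230 left).
Jan has 31 days: +21 → Feb 1, 1795 (209 left).
Feb has 28 days: +28 → Mar 1, 1795 (181 left).
Mar has 31 days: +31 → Apr 1, 1795 (150 left).
Apr has 30 days: +30 → May 1, 1795 (120 left).
May has 31 days: +31 → Jun 1, 1795 (89 left).
Jun has 30 days: +30 → Jul 1, 1795 (59 left).
Jul has 31 days: +31 → Aug 1, 1795 (28 left).
+28 → Aug 29, 1795.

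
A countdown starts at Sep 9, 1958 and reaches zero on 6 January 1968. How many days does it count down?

Sep 9, 1958 → Sep 9, 1959: 365 days.
Sep 9, 1959 → Sep 9, 1960: 366 days (Feb 29, 1960 is in that span).
Sep 9, 1960 → Sep 9, 1961: 365 days.
Sep 9, 1961 → Sep 9, 1962: 365 days.
Sep 9, 1962 → Sep 9, 1963: 365 days.
Sep 9, 1963 → Sep 9, 1964: 366 days (Feb 29, 1964 is in that span).
Sep 9, 1964 → Sep 9, 1965: 365 days.
Sep 9, 1965 → Sep 9, 1966: 365 days.
Sep 9, 1966 → Sep 9, 1967: 365 days.
Sep 9, 1967 → Oct 9, 1967: 30 days (September has 30).
Oct 9, 1967 → Nov 9, 1967: 31 days (October has 31).
Nov 9, 1967 → Dec 9, 1967: 30 days (November has 30).
Dec 9, 1967 → Jan 6, 1968: 28 days.
Total: 3406 days.

3406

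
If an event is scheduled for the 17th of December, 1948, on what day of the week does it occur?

Doomsday rule: the anchor day for the 1900s is Wednesday. For year 48: 48÷12 = 4 r 0, and 0÷4 = 0, so 4+0+0 = 4.
Wednesday + 4 ≡ Sunday — that's 1948's doomsday.
In December the doomsday date is Dec 12.
Dec 17 is 5 days after Dec 12; 5 mod 7 = 5, so Sunday + 5 = Friday.

Friday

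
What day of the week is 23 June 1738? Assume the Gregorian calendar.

Monday

Doomsday rule: the anchor day for the 1700s is Sunday. For year 38: 38÷12 = 3 r 2, and 2÷4 = 0, so 3+2+0 = 5.
Sunday + 5 ≡ Friday — that's 1738's doomsday.
In June the doomsday date is Jun 6.
Jun 23 is 17 days after Jun 6; 17 mod 7 = 3, so Friday + 3 = Monday.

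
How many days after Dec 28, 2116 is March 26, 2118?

453

Dec 28, 2116 → Dec 28, 2117: 365 days.
Dec 28, 2117 → Jan 28, 2118: 31 days (December has 31).
Jan 28, 2118 → Feb 28, 2118: 31 days (January has 31).
Feb 28, 2118 → Mar 26, 2118: 26 days.
Total: 453 days.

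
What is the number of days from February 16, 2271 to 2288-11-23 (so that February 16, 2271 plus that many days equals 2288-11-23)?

6490

Feb 16, 2271 → Feb 16, 2272: 365 days.
Feb 16, 2272 → Feb 16, 2273: 366 days (Feb 29, 2272 is in that span).
Feb 16, 2273 → Feb 16, 2274: 365 days.
Feb 16, 2274 → Feb 16, 2275: 365 days.
Feb 16, 2275 → Feb 16, 2276: 365 days.
Feb 16, 2276 → Feb 16, 2277: 366 days (Feb 29, 2276 is in that span).
Feb 16, 2277 → Feb 16, 2278: 365 days.
Feb 16, 2278 → Feb 16, 2279: 365 days.
Feb 16, 2279 → Feb 16, 2280: 365 days.
Feb 16, 2280 → Feb 16, 2281: 366 days (Feb 29, 2280 is in that span).
Feb 16, 2281 → Feb 16, 2282: 365 days.
Feb 16, 2282 → Feb 16, 2283: 365 days.
Feb 16, 2283 → Feb 16, 2284: 365 days.
Feb 16, 2284 → Feb 16, 2285: 366 days (Feb 29, 2284 is in that span).
Feb 16, 2285 → Feb 16, 2286: 365 days.
Feb 16, 2286 → Feb 16, 2287: 365 days.
Feb 16, 2287 → Feb 16, 2288: 365 days.
Feb 16, 2288 → Mar 16, 2288: 29 days (February has 29).
Mar 16, 2288 → Apr 16, 2288: 31 days (March has 31).
Apr 16, 2288 → May 16, 2288: 30 days (April has 30).
May 16, 2288 → Jun 16, 2288: 31 days (May has 31).
Jun 16, 2288 → Jul 16, 2288: 30 days (June has 30).
Jul 16, 2288 → Aug 16, 2288: 31 days (July has 31).
Aug 16, 2288 → Sep 16, 2288: 31 days (August has 31).
Sep 16, 2288 → Oct 16, 2288: 30 days (September has 30).
Oct 16, 2288 → Nov 16, 2288: 31 days (October has 31).
Nov 16, 2288 → Nov 23, 2288: 7 days.
Total: 6490 days.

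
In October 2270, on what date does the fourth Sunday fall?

October 1, 2270 is a Saturday.
The first Sunday is therefore October 2 (1 days later).
The fourth Sunday is 2 + 3×7 = October 23.

October 23, 2270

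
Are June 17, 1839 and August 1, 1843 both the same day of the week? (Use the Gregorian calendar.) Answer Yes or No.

From Jun 17, 1839 to Aug 1, 1843 is 1506 days.
1506 mod 7 = 1, so they are different weekdays.
(Jun 17, 1839 is a Monday; Aug 1, 1843 is a Tuesday.)

No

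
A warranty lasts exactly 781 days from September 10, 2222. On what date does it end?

+365 (one year) → Sep 10, 2223 (416 left).
+366 (one year; includes Feb 29, 2224) → Sep 10, 2224 (50 left).
Sep has 30 days: +21 → Oct 1, 2224 (29 left).
+29 → Oct 30, 2224.

October 30, 2224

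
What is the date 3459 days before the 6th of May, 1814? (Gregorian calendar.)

−365 (one year) → May 6, 1813 (3094 left).
−365 (one year) → May 6, 1812 (2729 left).
−366 (one year; includes Feb 29, 1812) → May 6, 1811 (2363 left).
−365 (one year) → May 6, 1810 (1998 left).
−365 (one year) → May 6, 1809 (1633 left).
−365 (one year) → May 6, 1808 (1268 left).
−366 (one year; includes Feb 29, 1808) → May 6, 1807 (902 left).
−365 (one year) → May 6, 1806 (537 left).
−365 (one year) → May 6, 1805 (172 left).
−6 → Apr 30, 1805 (end of Apr, 30 days; 166 left).
−30 → Mar 31, 1805 (end of Mar, 31 days; 136 left).
−31 → Feb 28, 1805 (end of Feb, 28 days; 105 left).
−28 → Jan 31, 1805 (end of Jan, 31 days; 77 left).
−31 → Dec 31, 1804 (end of Dec, 31 days; 46 left).
−31 → Nov 30, 1804 (end of Nov, 30 days; 15 left).
−15 → Nov 15, 1804.

November 15, 1804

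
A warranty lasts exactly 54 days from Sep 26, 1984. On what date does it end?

November 19, 1984

Sep has 30 days: +5 → Oct 1, 1984 (49 left).
Oct has 31 days: +31 → Nov 1, 1984 (18 left).
+18 → Nov 19, 1984.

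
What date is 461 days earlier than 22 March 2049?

December 17, 2047

−365 (one year) → Mar 22, 2048 (96 left).
−22 → Feb 29, 2048 (end of Feb, 29 days; 74 left).
−29 → Jan 31, 2048 (end of Jan, 31 days; 45 left).
−31 → Dec 31, 2047 (end of Dec, 31 days; 14 left).
−14 → Dec 17, 2047.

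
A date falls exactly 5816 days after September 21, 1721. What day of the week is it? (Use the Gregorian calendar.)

Saturday

First find the weekday of Sep 21, 1721. Doomsday rule: the anchor day for the 1700s is Sunday. For year 21: 21÷12 = 1 r 9, and 9÷4 = 2, so 1+9+2 = 12.
Sunday + 12 ≡ Friday — that's 1721's doomsday.
In September the doomsday date is Sep 5.
Sep 21 is 16 days after Sep 5; 16 mod 7 = 2, so Friday + 2 = Sunday.
5816 mod 7 = 6, so 5816 days after a Sunday is Sunday + 6 = Saturday.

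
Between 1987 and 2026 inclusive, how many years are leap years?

Multiples of 4 in [1987,2026]: 10.
Of those, multiples of 100: 1 (not leap unless ÷400).
Multiples of 400: 1.
Leap years = 10 − 1 + 1 = 10.

10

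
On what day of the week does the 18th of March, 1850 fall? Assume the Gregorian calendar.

Monday

Doomsday rule: the anchor day for the 1800s is Friday. For year 50: 50÷12 = 4 r 2, and 2÷4 = 0, so 4+2+0 = 6.
Friday + 6 ≡ Thursday — that's 1850's doomsday.
In March the doomsday date is Mar 14.
Mar 18 is 4 days after Mar 14; 4 mod 7 = 4, so Thursday + 4 = Monday.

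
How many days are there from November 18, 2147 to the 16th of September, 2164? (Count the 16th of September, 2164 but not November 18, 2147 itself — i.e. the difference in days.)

6147

Nov 18, 2147 → Nov 18, 2148: 366 days (Feb 29, 2148 is in that span).
Nov 18, 2148 → Nov 18, 2149: 365 days.
Nov 18, 2149 → Nov 18, 2150: 365 days.
Nov 18, 2150 → Nov 18, 2151: 365 days.
Nov 18, 2151 → Nov 18, 2152: 366 days (Feb 29, 2152 is in that span).
Nov 18, 2152 → Nov 18, 2153: 365 days.
Nov 18, 2153 → Nov 18, 2154: 365 days.
Nov 18, 2154 → Nov 18, 2155: 365 days.
Nov 18, 2155 → Nov 18, 2156: 366 days (Feb 29, 2156 is in that span).
Nov 18, 2156 → Nov 18, 2157: 365 days.
Nov 18, 2157 → Nov 18, 2158: 365 days.
Nov 18, 2158 → Nov 18, 2159: 365 days.
Nov 18, 2159 → Nov 18, 2160: 366 days (Feb 29, 2160 is in that span).
Nov 18, 2160 → Nov 18, 2161: 365 days.
Nov 18, 2161 → Nov 18, 2162: 365 days.
Nov 18, 2162 → Nov 18, 2163: 365 days.
Nov 18, 2163 → Dec 18, 2163: 30 days (November has 30).
Dec 18, 2163 → Jan 18, 2164: 31 days (December has 31).
Jan 18, 2164 → Feb 18, 2164: 31 days (January has 31).
Feb 18, 2164 → Mar 18, 2164: 29 days (February has 29).
Mar 18, 2164 → Apr 18, 2164: 31 days (March has 31).
Apr 18, 2164 → May 18, 2164: 30 days (April has 30).
May 18, 2164 → Jun 18, 2164: 31 days (May has 31).
Jun 18, 2164 → Jul 18, 2164: 30 days (June has 30).
Jul 18, 2164 → Aug 18, 2164: 31 days (July has 31).
Aug 18, 2164 → Sep 16, 2164: 29 days.
Total: 6147 days.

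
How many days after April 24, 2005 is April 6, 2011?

Apr 24, 2005 → Apr 24, 2006: 365 days.
Apr 24, 2006 → Apr 24, 2007: 365 days.
Apr 24, 2007 → Apr 24, 2008: 366 days (Feb 29, 2008 is in that span).
Apr 24, 2008 → Apr 24, 2009: 365 days.
Apr 24, 2009 → Apr 24, 2010: 365 days.
Apr 24, 2010 → May 24, 2010: 30 days (April has 30).
May 24, 2010 → Jun 24, 2010: 31 days (May has 31).
Jun 24, 2010 → Jul 24, 2010: 30 days (June has 30).
Jul 24, 2010 → Aug 24, 2010: 31 days (July has 31).
Aug 24, 2010 → Sep 24, 2010: 31 days (August has 31).
Sep 24, 2010 → Oct 24, 2010: 30 days (September has 30).
Oct 24, 2010 → Nov 24, 2010: 31 days (October has 31).
Nov 24, 2010 → Dec 24, 2010: 30 days (November has 30).
Dec 24, 2010 → Jan 24, 2011: 31 days (December has 31).
Jan 24, 2011 → Feb 24, 2011: 31 days (January has 31).
Feb 24, 2011 → Mar 24, 2011: 28 days (February has 28).
Mar 24, 2011 → Apr 6, 2011: 13 days.
Total: 2173 days.

2173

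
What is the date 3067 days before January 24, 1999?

−365 (one year) → Jan 24, 1998 (2702 left).
−365 (one year) → Jan 24, 1997 (2337 left).
−366 (one year; includes Feb 29, 1996) → Jan 24, 1996 (1971 left).
−365 (one year) → Jan 24, 1995 (1606 left).
−365 (one year) → Jan 24, 1994 (1241 left).
−365 (one year) → Jan 24, 1993 (876 left).
−366 (one year; includes Feb 29, 1992) → Jan 24, 1992 (510 left).
−365 (one year) → Jan 24, 1991 (145 left).
−24 → Dec 31, 1990 (end of Dec, 31 days; 121 left).
−31 → Nov 30, 1990 (end of Nov, 30 days; 90 left).
−30 → Oct 31, 1990 (end of Oct, 31 days; 60 left).
−31 → Sep 30, 1990 (end of Sep, 30 days; 29 left).
−29 → Sep 1, 1990.

September 1, 1990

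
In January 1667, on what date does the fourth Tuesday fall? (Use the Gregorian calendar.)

January 1, 1667 is a Saturday.
The first Tuesday is therefore January 4 (3 days later).
The fourth Tuesday is 4 + 3×7 = January 25.

January 25, 1667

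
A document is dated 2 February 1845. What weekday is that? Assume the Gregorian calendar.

Sunday

Doomsday rule: the anchor day for the 1800s is Friday. For year 45: 45÷12 = 3 r 9, and 9÷4 = 2, so 3+9+2 = 14.
Friday + 14 ≡ Friday — that's 1845's doomsday.
In February the doomsday date is Feb 28 (1845 is not a leap year).
Feb 2 is 26 days before Feb 28; 26 mod 7 = 5, so Friday − 5 = Sunday.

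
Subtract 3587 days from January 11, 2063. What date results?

March 17, 2053

−365 (one year) → Jan 11, 2062 (3222 left).
−365 (one year) → Jan 11, 2061 (2857 left).
−366 (one year; includes Feb 29, 2060) → Jan 11, 2060 (2491 left).
−365 (one year) → Jan 11, 2059 (2126 left).
−365 (one year) → Jan 11, 2058 (1761 left).
−365 (one year) → Jan 11, 2057 (1396 left).
−366 (one year; includes Feb 29, 2056) → Jan 11, 2056 (1030 left).
−365 (one year) → Jan 11, 2055 (665 left).
−365 (one year) → Jan 11, 2054 (300 left).
−11 → Dec 31, 2053 (end of Dec, 31 days; 289 left).
−31 → Nov 30, 2053 (end of Nov, 30 days; 258 left).
−30 → Oct 31, 2053 (end of Oct, 31 days; 228 left).
−31 → Sep 30, 2053 (end of Sep, 30 days; 197 left).
−30 → Aug 31, 2053 (end of Aug, 31 days; 167 left).
−31 → Jul 31, 2053 (end of Jul, 31 days; 136 left).
−31 → Jun 30, 2053 (end of Jun, 30 days; 105 left).
−30 → May 31, 2053 (end of May, 31 days; 75 left).
−31 → Apr 30, 2053 (end of Apr, 30 days; 44 left).
−30 → Mar 31, 2053 (end of Mar, 31 days; 14 left).
−14 → Mar 17, 2053.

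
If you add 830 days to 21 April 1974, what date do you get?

+365 (one year) → Apr 21, 1975 (465 left).
+366 (one year; includes Feb 29, 1976) → Apr 21, 1976 (99 left).
Apr has 30 days: +10 → May 1, 1976 (89 left).
May has 31 days: +31 → Jun 1, 1976 (58 left).
Jun has 30 days: +30 → Jul 1, 1976 (28 left).
+28 → Jul 29, 1976.

July 29, 1976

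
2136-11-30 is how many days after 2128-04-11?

3155

Apr 11, 2128 → Apr 11, 2129: 365 days.
Apr 11, 2129 → Apr 11, 2130: 365 days.
Apr 11, 2130 → Apr 11, 2131: 365 days.
Apr 11, 2131 → Apr 11, 2132: 366 days (Feb 29, 2132 is in that span).
Apr 11, 2132 → Apr 11, 2133: 365 days.
Apr 11, 2133 → Apr 11, 2134: 365 days.
Apr 11, 2134 → Apr 11, 2135: 365 days.
Apr 11, 2135 → Apr 11, 2136: 366 days (Feb 29, 2136 is in that span).
Apr 11, 2136 → May 11, 2136: 30 days (April has 30).
May 11, 2136 → Jun 11, 2136: 31 days (May has 31).
Jun 11, 2136 → Jul 11, 2136: 30 days (June has 30).
Jul 11, 2136 → Aug 11, 2136: 31 days (July has 31).
Aug 11, 2136 → Sep 11, 2136: 31 days (August has 31).
Sep 11, 2136 → Oct 11, 2136: 30 days (September has 30).
Oct 11, 2136 → Nov 11, 2136: 31 days (October has 31).
Nov 11, 2136 → Nov 30, 2136: 19 days.
Total: 3155 days.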